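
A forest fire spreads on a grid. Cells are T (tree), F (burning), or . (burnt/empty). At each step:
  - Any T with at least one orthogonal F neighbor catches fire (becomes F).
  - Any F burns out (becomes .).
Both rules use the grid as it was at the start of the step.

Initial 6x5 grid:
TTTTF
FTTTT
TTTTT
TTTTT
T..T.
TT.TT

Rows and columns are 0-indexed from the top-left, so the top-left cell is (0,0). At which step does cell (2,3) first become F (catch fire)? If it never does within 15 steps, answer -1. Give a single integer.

Step 1: cell (2,3)='T' (+5 fires, +2 burnt)
Step 2: cell (2,3)='T' (+7 fires, +5 burnt)
Step 3: cell (2,3)='F' (+5 fires, +7 burnt)
  -> target ignites at step 3
Step 4: cell (2,3)='.' (+3 fires, +5 burnt)
Step 5: cell (2,3)='.' (+2 fires, +3 burnt)
Step 6: cell (2,3)='.' (+1 fires, +2 burnt)
Step 7: cell (2,3)='.' (+1 fires, +1 burnt)
Step 8: cell (2,3)='.' (+0 fires, +1 burnt)
  fire out at step 8

3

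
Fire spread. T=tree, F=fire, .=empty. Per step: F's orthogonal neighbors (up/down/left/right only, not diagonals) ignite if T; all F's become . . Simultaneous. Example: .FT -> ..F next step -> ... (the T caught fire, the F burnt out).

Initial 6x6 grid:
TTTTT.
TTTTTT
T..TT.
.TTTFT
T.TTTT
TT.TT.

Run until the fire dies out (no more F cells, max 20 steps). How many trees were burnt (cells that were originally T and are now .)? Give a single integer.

Answer: 24

Derivation:
Step 1: +4 fires, +1 burnt (F count now 4)
Step 2: +6 fires, +4 burnt (F count now 6)
Step 3: +6 fires, +6 burnt (F count now 6)
Step 4: +2 fires, +6 burnt (F count now 2)
Step 5: +2 fires, +2 burnt (F count now 2)
Step 6: +2 fires, +2 burnt (F count now 2)
Step 7: +2 fires, +2 burnt (F count now 2)
Step 8: +0 fires, +2 burnt (F count now 0)
Fire out after step 8
Initially T: 27, now '.': 33
Total burnt (originally-T cells now '.'): 24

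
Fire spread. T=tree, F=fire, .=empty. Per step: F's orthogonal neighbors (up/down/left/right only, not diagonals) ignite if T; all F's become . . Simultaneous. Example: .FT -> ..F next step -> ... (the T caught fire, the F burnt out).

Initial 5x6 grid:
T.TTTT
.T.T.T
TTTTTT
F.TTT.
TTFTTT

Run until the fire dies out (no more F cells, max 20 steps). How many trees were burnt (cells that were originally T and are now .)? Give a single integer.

Step 1: +5 fires, +2 burnt (F count now 5)
Step 2: +4 fires, +5 burnt (F count now 4)
Step 3: +4 fires, +4 burnt (F count now 4)
Step 4: +2 fires, +4 burnt (F count now 2)
Step 5: +2 fires, +2 burnt (F count now 2)
Step 6: +3 fires, +2 burnt (F count now 3)
Step 7: +1 fires, +3 burnt (F count now 1)
Step 8: +0 fires, +1 burnt (F count now 0)
Fire out after step 8
Initially T: 22, now '.': 29
Total burnt (originally-T cells now '.'): 21

Answer: 21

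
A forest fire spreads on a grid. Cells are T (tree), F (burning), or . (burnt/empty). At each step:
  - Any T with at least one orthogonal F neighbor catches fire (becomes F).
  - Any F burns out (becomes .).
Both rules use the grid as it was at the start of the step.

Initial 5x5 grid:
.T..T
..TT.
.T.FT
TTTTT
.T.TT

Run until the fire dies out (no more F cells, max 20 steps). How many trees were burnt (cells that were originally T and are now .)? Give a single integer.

Step 1: +3 fires, +1 burnt (F count now 3)
Step 2: +4 fires, +3 burnt (F count now 4)
Step 3: +2 fires, +4 burnt (F count now 2)
Step 4: +3 fires, +2 burnt (F count now 3)
Step 5: +0 fires, +3 burnt (F count now 0)
Fire out after step 5
Initially T: 14, now '.': 23
Total burnt (originally-T cells now '.'): 12

Answer: 12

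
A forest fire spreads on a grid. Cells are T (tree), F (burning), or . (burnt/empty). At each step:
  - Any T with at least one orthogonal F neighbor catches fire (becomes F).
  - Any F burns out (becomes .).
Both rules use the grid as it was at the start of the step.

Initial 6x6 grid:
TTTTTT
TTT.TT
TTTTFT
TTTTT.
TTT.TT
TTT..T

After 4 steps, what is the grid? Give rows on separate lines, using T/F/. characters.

Step 1: 4 trees catch fire, 1 burn out
  TTTTTT
  TTT.FT
  TTTF.F
  TTTTF.
  TTT.TT
  TTT..T
Step 2: 5 trees catch fire, 4 burn out
  TTTTFT
  TTT..F
  TTF...
  TTTF..
  TTT.FT
  TTT..T
Step 3: 6 trees catch fire, 5 burn out
  TTTF.F
  TTF...
  TF....
  TTF...
  TTT..F
  TTT..T
Step 4: 6 trees catch fire, 6 burn out
  TTF...
  TF....
  F.....
  TF....
  TTF...
  TTT..F

TTF...
TF....
F.....
TF....
TTF...
TTT..F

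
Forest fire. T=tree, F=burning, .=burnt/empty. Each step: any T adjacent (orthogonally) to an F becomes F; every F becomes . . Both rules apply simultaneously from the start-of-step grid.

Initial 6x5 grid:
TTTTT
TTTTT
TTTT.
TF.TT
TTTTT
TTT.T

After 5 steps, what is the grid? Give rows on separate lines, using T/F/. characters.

Step 1: 3 trees catch fire, 1 burn out
  TTTTT
  TTTTT
  TFTT.
  F..TT
  TFTTT
  TTT.T
Step 2: 6 trees catch fire, 3 burn out
  TTTTT
  TFTTT
  F.FT.
  ...TT
  F.FTT
  TFT.T
Step 3: 7 trees catch fire, 6 burn out
  TFTTT
  F.FTT
  ...F.
  ...TT
  ...FT
  F.F.T
Step 4: 5 trees catch fire, 7 burn out
  F.FTT
  ...FT
  .....
  ...FT
  ....F
  ....T
Step 5: 4 trees catch fire, 5 burn out
  ...FT
  ....F
  .....
  ....F
  .....
  ....F

...FT
....F
.....
....F
.....
....F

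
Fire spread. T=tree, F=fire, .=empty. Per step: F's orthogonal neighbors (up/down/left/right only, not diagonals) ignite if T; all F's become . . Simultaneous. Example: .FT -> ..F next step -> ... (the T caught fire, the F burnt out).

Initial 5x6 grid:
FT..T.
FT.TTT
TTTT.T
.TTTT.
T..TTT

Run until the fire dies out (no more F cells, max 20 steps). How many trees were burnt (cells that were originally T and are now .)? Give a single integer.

Answer: 18

Derivation:
Step 1: +3 fires, +2 burnt (F count now 3)
Step 2: +1 fires, +3 burnt (F count now 1)
Step 3: +2 fires, +1 burnt (F count now 2)
Step 4: +2 fires, +2 burnt (F count now 2)
Step 5: +2 fires, +2 burnt (F count now 2)
Step 6: +3 fires, +2 burnt (F count now 3)
Step 7: +3 fires, +3 burnt (F count now 3)
Step 8: +2 fires, +3 burnt (F count now 2)
Step 9: +0 fires, +2 burnt (F count now 0)
Fire out after step 9
Initially T: 19, now '.': 29
Total burnt (originally-T cells now '.'): 18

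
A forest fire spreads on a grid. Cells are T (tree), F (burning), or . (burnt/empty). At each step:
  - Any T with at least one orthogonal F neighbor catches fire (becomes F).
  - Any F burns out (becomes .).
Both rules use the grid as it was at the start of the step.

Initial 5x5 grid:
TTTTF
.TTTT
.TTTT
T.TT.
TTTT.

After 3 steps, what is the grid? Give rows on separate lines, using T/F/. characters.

Step 1: 2 trees catch fire, 1 burn out
  TTTF.
  .TTTF
  .TTTT
  T.TT.
  TTTT.
Step 2: 3 trees catch fire, 2 burn out
  TTF..
  .TTF.
  .TTTF
  T.TT.
  TTTT.
Step 3: 3 trees catch fire, 3 burn out
  TF...
  .TF..
  .TTF.
  T.TT.
  TTTT.

TF...
.TF..
.TTF.
T.TT.
TTTT.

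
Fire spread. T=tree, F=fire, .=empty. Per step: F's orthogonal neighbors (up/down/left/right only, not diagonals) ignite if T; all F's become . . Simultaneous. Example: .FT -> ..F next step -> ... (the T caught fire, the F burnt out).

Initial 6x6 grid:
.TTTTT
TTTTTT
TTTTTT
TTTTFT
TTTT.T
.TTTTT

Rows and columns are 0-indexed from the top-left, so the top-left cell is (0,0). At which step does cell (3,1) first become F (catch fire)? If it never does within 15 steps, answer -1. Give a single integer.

Step 1: cell (3,1)='T' (+3 fires, +1 burnt)
Step 2: cell (3,1)='T' (+6 fires, +3 burnt)
Step 3: cell (3,1)='F' (+8 fires, +6 burnt)
  -> target ignites at step 3
Step 4: cell (3,1)='.' (+8 fires, +8 burnt)
Step 5: cell (3,1)='.' (+5 fires, +8 burnt)
Step 6: cell (3,1)='.' (+2 fires, +5 burnt)
Step 7: cell (3,1)='.' (+0 fires, +2 burnt)
  fire out at step 7

3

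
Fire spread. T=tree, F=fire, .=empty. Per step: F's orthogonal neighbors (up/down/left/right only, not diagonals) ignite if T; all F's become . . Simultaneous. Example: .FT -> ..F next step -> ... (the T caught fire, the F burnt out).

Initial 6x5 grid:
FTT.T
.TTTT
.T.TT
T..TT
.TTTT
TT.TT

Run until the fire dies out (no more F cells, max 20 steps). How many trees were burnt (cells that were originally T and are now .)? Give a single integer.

Step 1: +1 fires, +1 burnt (F count now 1)
Step 2: +2 fires, +1 burnt (F count now 2)
Step 3: +2 fires, +2 burnt (F count now 2)
Step 4: +1 fires, +2 burnt (F count now 1)
Step 5: +2 fires, +1 burnt (F count now 2)
Step 6: +3 fires, +2 burnt (F count now 3)
Step 7: +2 fires, +3 burnt (F count now 2)
Step 8: +3 fires, +2 burnt (F count now 3)
Step 9: +2 fires, +3 burnt (F count now 2)
Step 10: +1 fires, +2 burnt (F count now 1)
Step 11: +1 fires, +1 burnt (F count now 1)
Step 12: +0 fires, +1 burnt (F count now 0)
Fire out after step 12
Initially T: 21, now '.': 29
Total burnt (originally-T cells now '.'): 20

Answer: 20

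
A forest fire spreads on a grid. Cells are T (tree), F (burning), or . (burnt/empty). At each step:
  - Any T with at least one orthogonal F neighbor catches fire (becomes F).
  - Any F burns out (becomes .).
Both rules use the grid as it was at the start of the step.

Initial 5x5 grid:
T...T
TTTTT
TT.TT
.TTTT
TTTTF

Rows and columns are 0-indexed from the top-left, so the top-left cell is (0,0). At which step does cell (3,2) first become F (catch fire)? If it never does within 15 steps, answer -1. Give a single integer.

Step 1: cell (3,2)='T' (+2 fires, +1 burnt)
Step 2: cell (3,2)='T' (+3 fires, +2 burnt)
Step 3: cell (3,2)='F' (+4 fires, +3 burnt)
  -> target ignites at step 3
Step 4: cell (3,2)='.' (+4 fires, +4 burnt)
Step 5: cell (3,2)='.' (+2 fires, +4 burnt)
Step 6: cell (3,2)='.' (+2 fires, +2 burnt)
Step 7: cell (3,2)='.' (+1 fires, +2 burnt)
Step 8: cell (3,2)='.' (+1 fires, +1 burnt)
Step 9: cell (3,2)='.' (+0 fires, +1 burnt)
  fire out at step 9

3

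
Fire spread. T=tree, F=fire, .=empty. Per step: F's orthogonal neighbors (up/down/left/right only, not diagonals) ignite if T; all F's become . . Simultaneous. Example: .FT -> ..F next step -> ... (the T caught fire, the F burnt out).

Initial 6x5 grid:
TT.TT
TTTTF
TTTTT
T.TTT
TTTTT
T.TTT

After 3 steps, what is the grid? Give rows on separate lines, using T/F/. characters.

Step 1: 3 trees catch fire, 1 burn out
  TT.TF
  TTTF.
  TTTTF
  T.TTT
  TTTTT
  T.TTT
Step 2: 4 trees catch fire, 3 burn out
  TT.F.
  TTF..
  TTTF.
  T.TTF
  TTTTT
  T.TTT
Step 3: 4 trees catch fire, 4 burn out
  TT...
  TF...
  TTF..
  T.TF.
  TTTTF
  T.TTT

TT...
TF...
TTF..
T.TF.
TTTTF
T.TTT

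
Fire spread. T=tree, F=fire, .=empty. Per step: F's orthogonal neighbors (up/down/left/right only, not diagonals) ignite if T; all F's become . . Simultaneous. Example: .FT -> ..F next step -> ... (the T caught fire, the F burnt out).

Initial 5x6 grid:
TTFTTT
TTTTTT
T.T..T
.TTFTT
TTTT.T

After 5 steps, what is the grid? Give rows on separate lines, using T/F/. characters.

Step 1: 6 trees catch fire, 2 burn out
  TF.FTT
  TTFTTT
  T.T..T
  .TF.FT
  TTTF.T
Step 2: 8 trees catch fire, 6 burn out
  F...FT
  TF.FTT
  T.F..T
  .F...F
  TTF..T
Step 3: 6 trees catch fire, 8 burn out
  .....F
  F...FT
  T....F
  ......
  TF...F
Step 4: 3 trees catch fire, 6 burn out
  ......
  .....F
  F.....
  ......
  F.....
Step 5: 0 trees catch fire, 3 burn out
  ......
  ......
  ......
  ......
  ......

......
......
......
......
......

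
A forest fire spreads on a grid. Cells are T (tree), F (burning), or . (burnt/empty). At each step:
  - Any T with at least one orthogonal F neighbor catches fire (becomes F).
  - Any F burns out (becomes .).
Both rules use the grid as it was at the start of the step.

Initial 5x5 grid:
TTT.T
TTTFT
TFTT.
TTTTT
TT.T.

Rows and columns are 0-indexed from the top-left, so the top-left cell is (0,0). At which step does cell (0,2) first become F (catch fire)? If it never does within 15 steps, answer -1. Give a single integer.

Step 1: cell (0,2)='T' (+7 fires, +2 burnt)
Step 2: cell (0,2)='F' (+8 fires, +7 burnt)
  -> target ignites at step 2
Step 3: cell (0,2)='.' (+4 fires, +8 burnt)
Step 4: cell (0,2)='.' (+0 fires, +4 burnt)
  fire out at step 4

2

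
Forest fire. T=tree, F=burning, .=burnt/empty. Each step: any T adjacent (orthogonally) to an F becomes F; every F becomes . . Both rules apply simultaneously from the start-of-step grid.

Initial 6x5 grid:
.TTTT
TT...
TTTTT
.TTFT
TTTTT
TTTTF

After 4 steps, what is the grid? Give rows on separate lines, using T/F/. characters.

Step 1: 6 trees catch fire, 2 burn out
  .TTTT
  TT...
  TTTFT
  .TF.F
  TTTFF
  TTTF.
Step 2: 5 trees catch fire, 6 burn out
  .TTTT
  TT...
  TTF.F
  .F...
  TTF..
  TTF..
Step 3: 3 trees catch fire, 5 burn out
  .TTTT
  TT...
  TF...
  .....
  TF...
  TF...
Step 4: 4 trees catch fire, 3 burn out
  .TTTT
  TF...
  F....
  .....
  F....
  F....

.TTTT
TF...
F....
.....
F....
F....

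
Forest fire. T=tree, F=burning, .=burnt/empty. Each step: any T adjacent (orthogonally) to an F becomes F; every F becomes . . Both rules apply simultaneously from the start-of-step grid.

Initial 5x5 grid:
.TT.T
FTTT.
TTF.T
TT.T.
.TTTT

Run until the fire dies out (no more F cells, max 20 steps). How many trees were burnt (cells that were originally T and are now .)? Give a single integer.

Answer: 14

Derivation:
Step 1: +4 fires, +2 burnt (F count now 4)
Step 2: +5 fires, +4 burnt (F count now 5)
Step 3: +1 fires, +5 burnt (F count now 1)
Step 4: +1 fires, +1 burnt (F count now 1)
Step 5: +1 fires, +1 burnt (F count now 1)
Step 6: +2 fires, +1 burnt (F count now 2)
Step 7: +0 fires, +2 burnt (F count now 0)
Fire out after step 7
Initially T: 16, now '.': 23
Total burnt (originally-T cells now '.'): 14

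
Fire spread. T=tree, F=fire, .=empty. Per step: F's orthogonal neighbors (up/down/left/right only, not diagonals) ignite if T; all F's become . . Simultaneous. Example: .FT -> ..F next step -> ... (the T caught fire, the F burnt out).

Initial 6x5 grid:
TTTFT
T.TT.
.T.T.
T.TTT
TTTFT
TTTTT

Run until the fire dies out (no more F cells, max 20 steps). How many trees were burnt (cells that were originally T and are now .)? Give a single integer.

Answer: 21

Derivation:
Step 1: +7 fires, +2 burnt (F count now 7)
Step 2: +8 fires, +7 burnt (F count now 8)
Step 3: +3 fires, +8 burnt (F count now 3)
Step 4: +3 fires, +3 burnt (F count now 3)
Step 5: +0 fires, +3 burnt (F count now 0)
Fire out after step 5
Initially T: 22, now '.': 29
Total burnt (originally-T cells now '.'): 21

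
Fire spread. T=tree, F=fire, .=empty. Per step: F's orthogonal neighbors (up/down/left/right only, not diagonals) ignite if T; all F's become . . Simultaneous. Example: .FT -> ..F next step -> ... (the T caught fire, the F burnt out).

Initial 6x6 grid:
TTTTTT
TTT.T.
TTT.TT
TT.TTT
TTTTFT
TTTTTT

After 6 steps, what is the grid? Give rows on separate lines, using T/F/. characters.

Step 1: 4 trees catch fire, 1 burn out
  TTTTTT
  TTT.T.
  TTT.TT
  TT.TFT
  TTTF.F
  TTTTFT
Step 2: 6 trees catch fire, 4 burn out
  TTTTTT
  TTT.T.
  TTT.FT
  TT.F.F
  TTF...
  TTTF.F
Step 3: 4 trees catch fire, 6 burn out
  TTTTTT
  TTT.F.
  TTT..F
  TT....
  TF....
  TTF...
Step 4: 4 trees catch fire, 4 burn out
  TTTTFT
  TTT...
  TTT...
  TF....
  F.....
  TF....
Step 5: 5 trees catch fire, 4 burn out
  TTTF.F
  TTT...
  TFT...
  F.....
  ......
  F.....
Step 6: 4 trees catch fire, 5 burn out
  TTF...
  TFT...
  F.F...
  ......
  ......
  ......

TTF...
TFT...
F.F...
......
......
......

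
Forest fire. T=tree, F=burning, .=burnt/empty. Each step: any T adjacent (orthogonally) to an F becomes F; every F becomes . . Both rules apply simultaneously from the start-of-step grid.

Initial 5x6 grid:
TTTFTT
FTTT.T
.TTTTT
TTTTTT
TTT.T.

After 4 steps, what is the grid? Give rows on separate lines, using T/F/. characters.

Step 1: 5 trees catch fire, 2 burn out
  FTF.FT
  .FTF.T
  .TTTTT
  TTTTTT
  TTT.T.
Step 2: 5 trees catch fire, 5 burn out
  .F...F
  ..F..T
  .FTFTT
  TTTTTT
  TTT.T.
Step 3: 5 trees catch fire, 5 burn out
  ......
  .....F
  ..F.FT
  TFTFTT
  TTT.T.
Step 4: 5 trees catch fire, 5 burn out
  ......
  ......
  .....F
  F.F.FT
  TFT.T.

......
......
.....F
F.F.FT
TFT.T.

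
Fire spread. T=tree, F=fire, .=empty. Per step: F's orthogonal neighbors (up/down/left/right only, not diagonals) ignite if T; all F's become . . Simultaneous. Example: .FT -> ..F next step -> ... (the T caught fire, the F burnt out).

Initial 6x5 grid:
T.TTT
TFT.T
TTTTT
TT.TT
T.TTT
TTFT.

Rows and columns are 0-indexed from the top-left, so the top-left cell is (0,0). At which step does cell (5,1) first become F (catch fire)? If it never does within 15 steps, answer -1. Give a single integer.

Step 1: cell (5,1)='F' (+6 fires, +2 burnt)
  -> target ignites at step 1
Step 2: cell (5,1)='.' (+7 fires, +6 burnt)
Step 3: cell (5,1)='.' (+6 fires, +7 burnt)
Step 4: cell (5,1)='.' (+3 fires, +6 burnt)
Step 5: cell (5,1)='.' (+1 fires, +3 burnt)
Step 6: cell (5,1)='.' (+0 fires, +1 burnt)
  fire out at step 6

1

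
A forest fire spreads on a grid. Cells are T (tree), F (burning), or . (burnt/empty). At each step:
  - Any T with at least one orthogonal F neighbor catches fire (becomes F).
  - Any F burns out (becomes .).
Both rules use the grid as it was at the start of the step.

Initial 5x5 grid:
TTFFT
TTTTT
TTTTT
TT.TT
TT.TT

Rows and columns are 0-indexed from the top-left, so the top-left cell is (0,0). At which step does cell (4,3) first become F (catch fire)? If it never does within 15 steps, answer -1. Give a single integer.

Step 1: cell (4,3)='T' (+4 fires, +2 burnt)
Step 2: cell (4,3)='T' (+5 fires, +4 burnt)
Step 3: cell (4,3)='T' (+4 fires, +5 burnt)
Step 4: cell (4,3)='F' (+4 fires, +4 burnt)
  -> target ignites at step 4
Step 5: cell (4,3)='.' (+3 fires, +4 burnt)
Step 6: cell (4,3)='.' (+1 fires, +3 burnt)
Step 7: cell (4,3)='.' (+0 fires, +1 burnt)
  fire out at step 7

4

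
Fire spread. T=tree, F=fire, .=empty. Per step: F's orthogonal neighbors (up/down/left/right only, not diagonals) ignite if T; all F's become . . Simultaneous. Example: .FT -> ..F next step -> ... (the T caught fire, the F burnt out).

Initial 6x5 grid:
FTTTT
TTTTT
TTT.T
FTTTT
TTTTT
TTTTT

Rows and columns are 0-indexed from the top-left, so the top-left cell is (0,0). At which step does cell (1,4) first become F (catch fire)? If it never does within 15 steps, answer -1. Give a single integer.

Step 1: cell (1,4)='T' (+5 fires, +2 burnt)
Step 2: cell (1,4)='T' (+6 fires, +5 burnt)
Step 3: cell (1,4)='T' (+6 fires, +6 burnt)
Step 4: cell (1,4)='T' (+5 fires, +6 burnt)
Step 5: cell (1,4)='F' (+4 fires, +5 burnt)
  -> target ignites at step 5
Step 6: cell (1,4)='.' (+1 fires, +4 burnt)
Step 7: cell (1,4)='.' (+0 fires, +1 burnt)
  fire out at step 7

5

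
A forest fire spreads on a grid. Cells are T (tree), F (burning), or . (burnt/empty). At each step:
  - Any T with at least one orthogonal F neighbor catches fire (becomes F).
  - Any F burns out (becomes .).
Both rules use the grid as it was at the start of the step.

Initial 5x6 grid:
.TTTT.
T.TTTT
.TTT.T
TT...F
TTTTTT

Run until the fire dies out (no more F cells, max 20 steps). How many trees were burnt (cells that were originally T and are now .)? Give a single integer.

Answer: 20

Derivation:
Step 1: +2 fires, +1 burnt (F count now 2)
Step 2: +2 fires, +2 burnt (F count now 2)
Step 3: +2 fires, +2 burnt (F count now 2)
Step 4: +3 fires, +2 burnt (F count now 3)
Step 5: +4 fires, +3 burnt (F count now 4)
Step 6: +4 fires, +4 burnt (F count now 4)
Step 7: +3 fires, +4 burnt (F count now 3)
Step 8: +0 fires, +3 burnt (F count now 0)
Fire out after step 8
Initially T: 21, now '.': 29
Total burnt (originally-T cells now '.'): 20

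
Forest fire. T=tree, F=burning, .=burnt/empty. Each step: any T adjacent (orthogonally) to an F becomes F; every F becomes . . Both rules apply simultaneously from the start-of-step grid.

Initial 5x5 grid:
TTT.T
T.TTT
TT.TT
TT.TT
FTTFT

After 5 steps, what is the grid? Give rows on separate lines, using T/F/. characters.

Step 1: 5 trees catch fire, 2 burn out
  TTT.T
  T.TTT
  TT.TT
  FT.FT
  .FF.F
Step 2: 4 trees catch fire, 5 burn out
  TTT.T
  T.TTT
  FT.FT
  .F..F
  .....
Step 3: 4 trees catch fire, 4 burn out
  TTT.T
  F.TFT
  .F..F
  .....
  .....
Step 4: 3 trees catch fire, 4 burn out
  FTT.T
  ..F.F
  .....
  .....
  .....
Step 5: 3 trees catch fire, 3 burn out
  .FF.F
  .....
  .....
  .....
  .....

.FF.F
.....
.....
.....
.....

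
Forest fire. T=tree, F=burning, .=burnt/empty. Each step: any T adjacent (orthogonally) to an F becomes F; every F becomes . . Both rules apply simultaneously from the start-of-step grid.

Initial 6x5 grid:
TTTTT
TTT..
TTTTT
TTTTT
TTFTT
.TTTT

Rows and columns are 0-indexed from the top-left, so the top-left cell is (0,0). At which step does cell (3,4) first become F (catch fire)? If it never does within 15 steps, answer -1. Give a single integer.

Step 1: cell (3,4)='T' (+4 fires, +1 burnt)
Step 2: cell (3,4)='T' (+7 fires, +4 burnt)
Step 3: cell (3,4)='F' (+6 fires, +7 burnt)
  -> target ignites at step 3
Step 4: cell (3,4)='.' (+4 fires, +6 burnt)
Step 5: cell (3,4)='.' (+3 fires, +4 burnt)
Step 6: cell (3,4)='.' (+2 fires, +3 burnt)
Step 7: cell (3,4)='.' (+0 fires, +2 burnt)
  fire out at step 7

3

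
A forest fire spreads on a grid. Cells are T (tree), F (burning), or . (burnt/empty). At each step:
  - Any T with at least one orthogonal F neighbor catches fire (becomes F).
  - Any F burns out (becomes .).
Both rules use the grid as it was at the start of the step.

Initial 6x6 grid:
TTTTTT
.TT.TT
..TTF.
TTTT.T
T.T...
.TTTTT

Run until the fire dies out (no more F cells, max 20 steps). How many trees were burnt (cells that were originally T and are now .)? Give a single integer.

Answer: 23

Derivation:
Step 1: +2 fires, +1 burnt (F count now 2)
Step 2: +4 fires, +2 burnt (F count now 4)
Step 3: +4 fires, +4 burnt (F count now 4)
Step 4: +4 fires, +4 burnt (F count now 4)
Step 5: +3 fires, +4 burnt (F count now 3)
Step 6: +4 fires, +3 burnt (F count now 4)
Step 7: +1 fires, +4 burnt (F count now 1)
Step 8: +1 fires, +1 burnt (F count now 1)
Step 9: +0 fires, +1 burnt (F count now 0)
Fire out after step 9
Initially T: 24, now '.': 35
Total burnt (originally-T cells now '.'): 23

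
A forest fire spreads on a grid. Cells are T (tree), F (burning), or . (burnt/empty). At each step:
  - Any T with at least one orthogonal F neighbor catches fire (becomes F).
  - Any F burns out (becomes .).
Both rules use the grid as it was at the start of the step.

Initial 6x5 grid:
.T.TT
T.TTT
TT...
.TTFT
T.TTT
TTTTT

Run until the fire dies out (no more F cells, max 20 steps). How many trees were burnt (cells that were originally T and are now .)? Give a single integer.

Step 1: +3 fires, +1 burnt (F count now 3)
Step 2: +4 fires, +3 burnt (F count now 4)
Step 3: +3 fires, +4 burnt (F count now 3)
Step 4: +2 fires, +3 burnt (F count now 2)
Step 5: +2 fires, +2 burnt (F count now 2)
Step 6: +1 fires, +2 burnt (F count now 1)
Step 7: +0 fires, +1 burnt (F count now 0)
Fire out after step 7
Initially T: 21, now '.': 24
Total burnt (originally-T cells now '.'): 15

Answer: 15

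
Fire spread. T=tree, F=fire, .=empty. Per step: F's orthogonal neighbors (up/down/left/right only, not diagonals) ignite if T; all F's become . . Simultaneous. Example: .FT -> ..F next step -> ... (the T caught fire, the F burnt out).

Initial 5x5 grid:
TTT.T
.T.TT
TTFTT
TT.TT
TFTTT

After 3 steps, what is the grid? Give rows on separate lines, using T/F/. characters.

Step 1: 5 trees catch fire, 2 burn out
  TTT.T
  .T.TT
  TF.FT
  TF.TT
  F.FTT
Step 2: 7 trees catch fire, 5 burn out
  TTT.T
  .F.FT
  F...F
  F..FT
  ...FT
Step 3: 4 trees catch fire, 7 burn out
  TFT.T
  ....F
  .....
  ....F
  ....F

TFT.T
....F
.....
....F
....F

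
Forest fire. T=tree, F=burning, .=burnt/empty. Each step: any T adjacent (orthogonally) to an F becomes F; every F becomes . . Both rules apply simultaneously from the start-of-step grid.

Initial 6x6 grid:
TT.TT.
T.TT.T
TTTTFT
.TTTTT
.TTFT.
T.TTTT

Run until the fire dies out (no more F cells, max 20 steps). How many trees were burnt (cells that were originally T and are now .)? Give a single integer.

Answer: 25

Derivation:
Step 1: +7 fires, +2 burnt (F count now 7)
Step 2: +8 fires, +7 burnt (F count now 8)
Step 3: +5 fires, +8 burnt (F count now 5)
Step 4: +2 fires, +5 burnt (F count now 2)
Step 5: +1 fires, +2 burnt (F count now 1)
Step 6: +1 fires, +1 burnt (F count now 1)
Step 7: +1 fires, +1 burnt (F count now 1)
Step 8: +0 fires, +1 burnt (F count now 0)
Fire out after step 8
Initially T: 26, now '.': 35
Total burnt (originally-T cells now '.'): 25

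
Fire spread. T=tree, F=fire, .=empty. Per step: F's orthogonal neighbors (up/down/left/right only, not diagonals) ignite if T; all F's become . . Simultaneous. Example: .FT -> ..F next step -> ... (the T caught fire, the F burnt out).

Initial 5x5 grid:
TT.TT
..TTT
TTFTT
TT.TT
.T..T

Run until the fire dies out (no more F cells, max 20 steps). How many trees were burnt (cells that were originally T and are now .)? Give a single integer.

Answer: 15

Derivation:
Step 1: +3 fires, +1 burnt (F count now 3)
Step 2: +5 fires, +3 burnt (F count now 5)
Step 3: +5 fires, +5 burnt (F count now 5)
Step 4: +2 fires, +5 burnt (F count now 2)
Step 5: +0 fires, +2 burnt (F count now 0)
Fire out after step 5
Initially T: 17, now '.': 23
Total burnt (originally-T cells now '.'): 15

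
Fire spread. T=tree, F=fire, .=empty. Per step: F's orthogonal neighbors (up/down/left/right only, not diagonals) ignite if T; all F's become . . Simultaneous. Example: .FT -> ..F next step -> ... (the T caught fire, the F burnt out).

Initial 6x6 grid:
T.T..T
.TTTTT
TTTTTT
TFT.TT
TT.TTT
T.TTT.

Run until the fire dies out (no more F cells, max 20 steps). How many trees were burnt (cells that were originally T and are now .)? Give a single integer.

Step 1: +4 fires, +1 burnt (F count now 4)
Step 2: +4 fires, +4 burnt (F count now 4)
Step 3: +3 fires, +4 burnt (F count now 3)
Step 4: +3 fires, +3 burnt (F count now 3)
Step 5: +3 fires, +3 burnt (F count now 3)
Step 6: +3 fires, +3 burnt (F count now 3)
Step 7: +4 fires, +3 burnt (F count now 4)
Step 8: +1 fires, +4 burnt (F count now 1)
Step 9: +1 fires, +1 burnt (F count now 1)
Step 10: +0 fires, +1 burnt (F count now 0)
Fire out after step 10
Initially T: 27, now '.': 35
Total burnt (originally-T cells now '.'): 26

Answer: 26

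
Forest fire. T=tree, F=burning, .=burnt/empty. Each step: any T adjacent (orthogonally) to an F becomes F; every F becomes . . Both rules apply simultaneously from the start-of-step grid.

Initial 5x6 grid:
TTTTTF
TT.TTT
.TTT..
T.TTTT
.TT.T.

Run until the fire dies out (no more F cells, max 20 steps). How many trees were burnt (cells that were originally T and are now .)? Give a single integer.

Answer: 20

Derivation:
Step 1: +2 fires, +1 burnt (F count now 2)
Step 2: +2 fires, +2 burnt (F count now 2)
Step 3: +2 fires, +2 burnt (F count now 2)
Step 4: +2 fires, +2 burnt (F count now 2)
Step 5: +4 fires, +2 burnt (F count now 4)
Step 6: +4 fires, +4 burnt (F count now 4)
Step 7: +3 fires, +4 burnt (F count now 3)
Step 8: +1 fires, +3 burnt (F count now 1)
Step 9: +0 fires, +1 burnt (F count now 0)
Fire out after step 9
Initially T: 21, now '.': 29
Total burnt (originally-T cells now '.'): 20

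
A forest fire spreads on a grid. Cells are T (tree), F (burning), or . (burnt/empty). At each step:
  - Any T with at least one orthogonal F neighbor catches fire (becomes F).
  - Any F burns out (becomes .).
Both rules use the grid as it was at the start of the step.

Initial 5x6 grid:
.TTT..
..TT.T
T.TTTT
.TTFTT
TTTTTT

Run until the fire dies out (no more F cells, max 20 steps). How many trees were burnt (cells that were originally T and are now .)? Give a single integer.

Answer: 20

Derivation:
Step 1: +4 fires, +1 burnt (F count now 4)
Step 2: +7 fires, +4 burnt (F count now 7)
Step 3: +5 fires, +7 burnt (F count now 5)
Step 4: +3 fires, +5 burnt (F count now 3)
Step 5: +1 fires, +3 burnt (F count now 1)
Step 6: +0 fires, +1 burnt (F count now 0)
Fire out after step 6
Initially T: 21, now '.': 29
Total burnt (originally-T cells now '.'): 20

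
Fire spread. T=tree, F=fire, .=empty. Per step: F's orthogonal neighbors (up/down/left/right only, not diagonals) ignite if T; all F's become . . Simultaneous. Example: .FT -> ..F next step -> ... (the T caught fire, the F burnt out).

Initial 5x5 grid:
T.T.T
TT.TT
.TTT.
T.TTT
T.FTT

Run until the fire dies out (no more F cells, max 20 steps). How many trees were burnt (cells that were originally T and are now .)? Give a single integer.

Step 1: +2 fires, +1 burnt (F count now 2)
Step 2: +3 fires, +2 burnt (F count now 3)
Step 3: +3 fires, +3 burnt (F count now 3)
Step 4: +2 fires, +3 burnt (F count now 2)
Step 5: +2 fires, +2 burnt (F count now 2)
Step 6: +2 fires, +2 burnt (F count now 2)
Step 7: +0 fires, +2 burnt (F count now 0)
Fire out after step 7
Initially T: 17, now '.': 22
Total burnt (originally-T cells now '.'): 14

Answer: 14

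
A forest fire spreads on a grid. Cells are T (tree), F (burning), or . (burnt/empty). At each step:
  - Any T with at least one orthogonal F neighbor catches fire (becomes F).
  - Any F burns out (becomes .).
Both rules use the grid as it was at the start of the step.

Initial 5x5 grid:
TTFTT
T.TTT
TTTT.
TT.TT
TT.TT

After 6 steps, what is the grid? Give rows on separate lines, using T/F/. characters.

Step 1: 3 trees catch fire, 1 burn out
  TF.FT
  T.FTT
  TTTT.
  TT.TT
  TT.TT
Step 2: 4 trees catch fire, 3 burn out
  F...F
  T..FT
  TTFT.
  TT.TT
  TT.TT
Step 3: 4 trees catch fire, 4 burn out
  .....
  F...F
  TF.F.
  TT.TT
  TT.TT
Step 4: 3 trees catch fire, 4 burn out
  .....
  .....
  F....
  TF.FT
  TT.TT
Step 5: 4 trees catch fire, 3 burn out
  .....
  .....
  .....
  F...F
  TF.FT
Step 6: 2 trees catch fire, 4 burn out
  .....
  .....
  .....
  .....
  F...F

.....
.....
.....
.....
F...F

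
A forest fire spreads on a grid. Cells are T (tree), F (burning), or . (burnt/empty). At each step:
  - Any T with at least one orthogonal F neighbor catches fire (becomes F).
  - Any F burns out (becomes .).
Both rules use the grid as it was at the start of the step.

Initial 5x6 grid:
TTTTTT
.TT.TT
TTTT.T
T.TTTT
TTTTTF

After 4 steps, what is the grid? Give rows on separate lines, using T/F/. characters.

Step 1: 2 trees catch fire, 1 burn out
  TTTTTT
  .TT.TT
  TTTT.T
  T.TTTF
  TTTTF.
Step 2: 3 trees catch fire, 2 burn out
  TTTTTT
  .TT.TT
  TTTT.F
  T.TTF.
  TTTF..
Step 3: 3 trees catch fire, 3 burn out
  TTTTTT
  .TT.TF
  TTTT..
  T.TF..
  TTF...
Step 4: 5 trees catch fire, 3 burn out
  TTTTTF
  .TT.F.
  TTTF..
  T.F...
  TF....

TTTTTF
.TT.F.
TTTF..
T.F...
TF....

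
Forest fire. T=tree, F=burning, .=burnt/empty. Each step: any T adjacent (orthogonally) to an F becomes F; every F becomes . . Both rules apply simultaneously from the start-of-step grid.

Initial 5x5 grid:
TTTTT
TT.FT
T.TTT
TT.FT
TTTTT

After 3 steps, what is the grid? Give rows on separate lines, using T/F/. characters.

Step 1: 5 trees catch fire, 2 burn out
  TTTFT
  TT..F
  T.TFT
  TT..F
  TTTFT
Step 2: 6 trees catch fire, 5 burn out
  TTF.F
  TT...
  T.F.F
  TT...
  TTF.F
Step 3: 2 trees catch fire, 6 burn out
  TF...
  TT...
  T....
  TT...
  TF...

TF...
TT...
T....
TT...
TF...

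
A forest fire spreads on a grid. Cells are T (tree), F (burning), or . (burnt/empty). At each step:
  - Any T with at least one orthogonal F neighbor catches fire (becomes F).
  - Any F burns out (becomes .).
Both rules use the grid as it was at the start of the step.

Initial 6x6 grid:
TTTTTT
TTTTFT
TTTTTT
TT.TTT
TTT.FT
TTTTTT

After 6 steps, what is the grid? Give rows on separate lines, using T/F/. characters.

Step 1: 7 trees catch fire, 2 burn out
  TTTTFT
  TTTF.F
  TTTTFT
  TT.TFT
  TTT..F
  TTTTFT
Step 2: 9 trees catch fire, 7 burn out
  TTTF.F
  TTF...
  TTTF.F
  TT.F.F
  TTT...
  TTTF.F
Step 3: 4 trees catch fire, 9 burn out
  TTF...
  TF....
  TTF...
  TT....
  TTT...
  TTF...
Step 4: 5 trees catch fire, 4 burn out
  TF....
  F.....
  TF....
  TT....
  TTF...
  TF....
Step 5: 5 trees catch fire, 5 burn out
  F.....
  ......
  F.....
  TF....
  TF....
  F.....
Step 6: 2 trees catch fire, 5 burn out
  ......
  ......
  ......
  F.....
  F.....
  ......

......
......
......
F.....
F.....
......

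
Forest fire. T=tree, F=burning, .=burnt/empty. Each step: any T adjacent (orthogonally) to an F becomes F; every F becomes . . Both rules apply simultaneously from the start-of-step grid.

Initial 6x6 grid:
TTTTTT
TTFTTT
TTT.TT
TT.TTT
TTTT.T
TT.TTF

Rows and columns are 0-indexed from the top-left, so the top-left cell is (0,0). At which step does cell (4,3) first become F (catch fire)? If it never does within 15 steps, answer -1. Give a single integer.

Step 1: cell (4,3)='T' (+6 fires, +2 burnt)
Step 2: cell (4,3)='T' (+7 fires, +6 burnt)
Step 3: cell (4,3)='F' (+9 fires, +7 burnt)
  -> target ignites at step 3
Step 4: cell (4,3)='.' (+5 fires, +9 burnt)
Step 5: cell (4,3)='.' (+2 fires, +5 burnt)
Step 6: cell (4,3)='.' (+1 fires, +2 burnt)
Step 7: cell (4,3)='.' (+0 fires, +1 burnt)
  fire out at step 7

3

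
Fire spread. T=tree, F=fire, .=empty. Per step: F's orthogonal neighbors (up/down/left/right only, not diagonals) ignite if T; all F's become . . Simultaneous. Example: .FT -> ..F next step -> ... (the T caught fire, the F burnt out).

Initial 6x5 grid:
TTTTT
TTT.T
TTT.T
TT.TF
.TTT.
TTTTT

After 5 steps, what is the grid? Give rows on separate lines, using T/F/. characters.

Step 1: 2 trees catch fire, 1 burn out
  TTTTT
  TTT.T
  TTT.F
  TT.F.
  .TTT.
  TTTTT
Step 2: 2 trees catch fire, 2 burn out
  TTTTT
  TTT.F
  TTT..
  TT...
  .TTF.
  TTTTT
Step 3: 3 trees catch fire, 2 burn out
  TTTTF
  TTT..
  TTT..
  TT...
  .TF..
  TTTFT
Step 4: 4 trees catch fire, 3 burn out
  TTTF.
  TTT..
  TTT..
  TT...
  .F...
  TTF.F
Step 5: 3 trees catch fire, 4 burn out
  TTF..
  TTT..
  TTT..
  TF...
  .....
  TF...

TTF..
TTT..
TTT..
TF...
.....
TF...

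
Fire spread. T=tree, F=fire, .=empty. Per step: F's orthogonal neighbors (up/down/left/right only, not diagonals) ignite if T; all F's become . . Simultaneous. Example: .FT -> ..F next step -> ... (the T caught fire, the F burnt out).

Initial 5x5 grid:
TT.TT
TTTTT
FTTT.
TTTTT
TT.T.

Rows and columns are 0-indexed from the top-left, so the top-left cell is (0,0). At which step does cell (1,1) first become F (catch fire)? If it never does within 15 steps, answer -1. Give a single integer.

Step 1: cell (1,1)='T' (+3 fires, +1 burnt)
Step 2: cell (1,1)='F' (+5 fires, +3 burnt)
  -> target ignites at step 2
Step 3: cell (1,1)='.' (+5 fires, +5 burnt)
Step 4: cell (1,1)='.' (+2 fires, +5 burnt)
Step 5: cell (1,1)='.' (+4 fires, +2 burnt)
Step 6: cell (1,1)='.' (+1 fires, +4 burnt)
Step 7: cell (1,1)='.' (+0 fires, +1 burnt)
  fire out at step 7

2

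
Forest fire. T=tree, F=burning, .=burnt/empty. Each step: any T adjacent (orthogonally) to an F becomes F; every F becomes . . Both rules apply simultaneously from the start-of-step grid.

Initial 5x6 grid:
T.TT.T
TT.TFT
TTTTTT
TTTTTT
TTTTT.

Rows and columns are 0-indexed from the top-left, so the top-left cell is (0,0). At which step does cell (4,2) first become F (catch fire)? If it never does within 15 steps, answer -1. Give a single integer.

Step 1: cell (4,2)='T' (+3 fires, +1 burnt)
Step 2: cell (4,2)='T' (+5 fires, +3 burnt)
Step 3: cell (4,2)='T' (+5 fires, +5 burnt)
Step 4: cell (4,2)='T' (+3 fires, +5 burnt)
Step 5: cell (4,2)='F' (+4 fires, +3 burnt)
  -> target ignites at step 5
Step 6: cell (4,2)='.' (+3 fires, +4 burnt)
Step 7: cell (4,2)='.' (+2 fires, +3 burnt)
Step 8: cell (4,2)='.' (+0 fires, +2 burnt)
  fire out at step 8

5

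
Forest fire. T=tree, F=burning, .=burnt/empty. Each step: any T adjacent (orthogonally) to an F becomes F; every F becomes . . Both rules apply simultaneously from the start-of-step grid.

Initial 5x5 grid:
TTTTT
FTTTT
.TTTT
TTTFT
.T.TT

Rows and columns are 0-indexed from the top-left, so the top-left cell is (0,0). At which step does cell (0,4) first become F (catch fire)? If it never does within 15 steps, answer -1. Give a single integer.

Step 1: cell (0,4)='T' (+6 fires, +2 burnt)
Step 2: cell (0,4)='T' (+8 fires, +6 burnt)
Step 3: cell (0,4)='T' (+5 fires, +8 burnt)
Step 4: cell (0,4)='F' (+1 fires, +5 burnt)
  -> target ignites at step 4
Step 5: cell (0,4)='.' (+0 fires, +1 burnt)
  fire out at step 5

4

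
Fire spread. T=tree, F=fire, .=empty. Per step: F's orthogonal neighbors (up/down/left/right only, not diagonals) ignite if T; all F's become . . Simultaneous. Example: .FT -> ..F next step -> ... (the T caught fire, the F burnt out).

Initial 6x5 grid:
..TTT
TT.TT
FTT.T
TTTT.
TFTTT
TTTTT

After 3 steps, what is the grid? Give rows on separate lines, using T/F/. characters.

Step 1: 7 trees catch fire, 2 burn out
  ..TTT
  FT.TT
  .FT.T
  FFTT.
  F.FTT
  TFTTT
Step 2: 6 trees catch fire, 7 burn out
  ..TTT
  .F.TT
  ..F.T
  ..FT.
  ...FT
  F.FTT
Step 3: 3 trees catch fire, 6 burn out
  ..TTT
  ...TT
  ....T
  ...F.
  ....F
  ...FT

..TTT
...TT
....T
...F.
....F
...FT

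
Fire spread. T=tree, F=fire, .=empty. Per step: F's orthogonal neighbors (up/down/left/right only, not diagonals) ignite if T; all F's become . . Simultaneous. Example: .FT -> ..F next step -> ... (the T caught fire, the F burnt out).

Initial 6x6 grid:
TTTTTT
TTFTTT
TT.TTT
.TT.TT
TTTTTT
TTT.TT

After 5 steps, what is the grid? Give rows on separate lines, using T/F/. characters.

Step 1: 3 trees catch fire, 1 burn out
  TTFTTT
  TF.FTT
  TT.TTT
  .TT.TT
  TTTTTT
  TTT.TT
Step 2: 6 trees catch fire, 3 burn out
  TF.FTT
  F...FT
  TF.FTT
  .TT.TT
  TTTTTT
  TTT.TT
Step 3: 6 trees catch fire, 6 burn out
  F...FT
  .....F
  F...FT
  .FT.TT
  TTTTTT
  TTT.TT
Step 4: 5 trees catch fire, 6 burn out
  .....F
  ......
  .....F
  ..F.FT
  TFTTTT
  TTT.TT
Step 5: 5 trees catch fire, 5 burn out
  ......
  ......
  ......
  .....F
  F.FTFT
  TFT.TT

......
......
......
.....F
F.FTFT
TFT.TT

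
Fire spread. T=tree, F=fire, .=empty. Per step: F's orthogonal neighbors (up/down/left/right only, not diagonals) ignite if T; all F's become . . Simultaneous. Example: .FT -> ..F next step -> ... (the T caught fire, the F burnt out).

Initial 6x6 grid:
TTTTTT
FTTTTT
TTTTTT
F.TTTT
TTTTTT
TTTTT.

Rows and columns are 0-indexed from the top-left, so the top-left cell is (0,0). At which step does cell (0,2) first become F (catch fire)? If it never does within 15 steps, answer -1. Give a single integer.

Step 1: cell (0,2)='T' (+4 fires, +2 burnt)
Step 2: cell (0,2)='T' (+5 fires, +4 burnt)
Step 3: cell (0,2)='F' (+5 fires, +5 burnt)
  -> target ignites at step 3
Step 4: cell (0,2)='.' (+6 fires, +5 burnt)
Step 5: cell (0,2)='.' (+6 fires, +6 burnt)
Step 6: cell (0,2)='.' (+5 fires, +6 burnt)
Step 7: cell (0,2)='.' (+1 fires, +5 burnt)
Step 8: cell (0,2)='.' (+0 fires, +1 burnt)
  fire out at step 8

3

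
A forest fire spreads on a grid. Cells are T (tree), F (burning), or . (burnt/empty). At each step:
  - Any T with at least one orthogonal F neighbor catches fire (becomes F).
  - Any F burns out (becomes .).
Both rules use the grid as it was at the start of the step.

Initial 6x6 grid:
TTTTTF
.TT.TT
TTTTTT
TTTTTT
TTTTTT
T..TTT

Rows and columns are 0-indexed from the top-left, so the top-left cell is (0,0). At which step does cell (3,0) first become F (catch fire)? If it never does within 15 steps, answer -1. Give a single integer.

Step 1: cell (3,0)='T' (+2 fires, +1 burnt)
Step 2: cell (3,0)='T' (+3 fires, +2 burnt)
Step 3: cell (3,0)='T' (+3 fires, +3 burnt)
Step 4: cell (3,0)='T' (+5 fires, +3 burnt)
Step 5: cell (3,0)='T' (+6 fires, +5 burnt)
Step 6: cell (3,0)='T' (+4 fires, +6 burnt)
Step 7: cell (3,0)='T' (+4 fires, +4 burnt)
Step 8: cell (3,0)='F' (+2 fires, +4 burnt)
  -> target ignites at step 8
Step 9: cell (3,0)='.' (+1 fires, +2 burnt)
Step 10: cell (3,0)='.' (+1 fires, +1 burnt)
Step 11: cell (3,0)='.' (+0 fires, +1 burnt)
  fire out at step 11

8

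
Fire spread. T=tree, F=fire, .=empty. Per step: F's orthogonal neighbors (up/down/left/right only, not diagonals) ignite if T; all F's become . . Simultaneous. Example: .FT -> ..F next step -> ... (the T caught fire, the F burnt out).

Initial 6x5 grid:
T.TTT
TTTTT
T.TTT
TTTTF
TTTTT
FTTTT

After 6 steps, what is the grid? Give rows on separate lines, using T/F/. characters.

Step 1: 5 trees catch fire, 2 burn out
  T.TTT
  TTTTT
  T.TTF
  TTTF.
  FTTTF
  .FTTT
Step 2: 8 trees catch fire, 5 burn out
  T.TTT
  TTTTF
  T.TF.
  FTF..
  .FTF.
  ..FTF
Step 3: 7 trees catch fire, 8 burn out
  T.TTF
  TTTF.
  F.F..
  .F...
  ..F..
  ...F.
Step 4: 3 trees catch fire, 7 burn out
  T.TF.
  FTF..
  .....
  .....
  .....
  .....
Step 5: 3 trees catch fire, 3 burn out
  F.F..
  .F...
  .....
  .....
  .....
  .....
Step 6: 0 trees catch fire, 3 burn out
  .....
  .....
  .....
  .....
  .....
  .....

.....
.....
.....
.....
.....
.....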